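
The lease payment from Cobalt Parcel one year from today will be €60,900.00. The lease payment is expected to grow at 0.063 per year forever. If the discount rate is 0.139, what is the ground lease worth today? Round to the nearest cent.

€801315.79

Growing perpetuity: P = D₁ / (r − g) = €60,900.0000 / (0.139 − 0.063) = €801,315.79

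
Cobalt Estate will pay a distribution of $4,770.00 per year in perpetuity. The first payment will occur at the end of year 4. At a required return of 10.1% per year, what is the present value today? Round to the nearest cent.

$35386.29

Value at end of year 3: C / r = $4,770.00 / 0.101 = $47,227.7228
Discount to today: PV = $47,227.7228 / (1 + 0.101)^3 = $47,227.7228 / 1.334633 = $35,386.29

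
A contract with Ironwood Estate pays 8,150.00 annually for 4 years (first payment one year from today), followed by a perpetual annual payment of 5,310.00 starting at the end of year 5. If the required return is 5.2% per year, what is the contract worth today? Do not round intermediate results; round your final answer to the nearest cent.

112139.27

PV of 4-year annuity: 8,150.00 × [1 − (1+0.052)^−4] / 0.052 = 28765.73834
Perpetuity value at year 4: 5,310.00 / 0.052 = 102115.38462
PV of perpetuity: 102115.38462 / (1+0.052)^4 = 83373.53546
Total PV = 28765.73834 + 83373.53546 = 112139.27381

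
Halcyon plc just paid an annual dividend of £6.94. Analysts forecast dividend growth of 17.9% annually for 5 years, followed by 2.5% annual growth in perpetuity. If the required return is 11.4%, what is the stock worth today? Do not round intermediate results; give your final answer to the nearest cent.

D_1 = 8.18226
D_2 = 9.64688
D_3 = 11.37368
D_4 = 13.40957
D_5 = 15.80988
Terminal value at year 5: TV = D_5×(1+g_2)/(r−g_2) = 16.20512/0.089 = 182.08005
P_0 = D_1/(1+r)^1 + D_2/(1+r)^2 + D_3/(1+r)^3 + D_4/(1+r)^4 + D_5/(1+r)^5 + TV/(1+r)^5
    = 7.34494 + 7.77350 + 8.22707 + 8.70711 + 9.21515 + 106.12957 = 147.39734

£147.40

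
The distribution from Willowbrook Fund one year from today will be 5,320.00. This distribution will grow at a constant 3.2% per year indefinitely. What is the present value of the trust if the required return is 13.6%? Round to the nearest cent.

51153.85

Growing perpetuity: P = D₁ / (r − g) = 5,320.0000 / (0.136 − 0.032) = 51,153.85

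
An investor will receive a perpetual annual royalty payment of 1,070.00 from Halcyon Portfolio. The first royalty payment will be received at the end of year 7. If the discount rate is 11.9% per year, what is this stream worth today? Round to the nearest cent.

4579.90

Value at end of year 6: C / r = 1,070.00 / 0.119 = 8,991.5966
Discount to today: PV = 8,991.5966 / (1 + 0.119)^6 = 8,991.5966 / 1.963272 = 4,579.90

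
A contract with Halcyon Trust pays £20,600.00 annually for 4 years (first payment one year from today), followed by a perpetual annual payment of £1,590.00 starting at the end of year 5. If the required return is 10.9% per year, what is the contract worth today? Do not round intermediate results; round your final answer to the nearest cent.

PV of 4-year annuity: £20,600.00 × [1 − (1+0.109)^−4] / 0.109 = 64047.07531
Perpetuity value at year 4: £1,590.00 / 0.109 = 14587.15596
PV of perpetuity: 14587.15596 / (1+0.109)^4 = 9643.71666
Total PV = 64047.07531 + 9643.71666 = 73690.79196

£73690.79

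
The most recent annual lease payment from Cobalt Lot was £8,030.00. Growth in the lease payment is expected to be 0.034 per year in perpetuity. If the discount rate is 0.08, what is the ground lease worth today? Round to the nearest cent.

£180500.43

D₁ = D₀ × (1 + g) = £8,030.00 × 1.034 = £8,303.0200
Growing perpetuity: P = D₁ / (r − g) = £8,303.0200 / (0.08 − 0.034) = £180,500.43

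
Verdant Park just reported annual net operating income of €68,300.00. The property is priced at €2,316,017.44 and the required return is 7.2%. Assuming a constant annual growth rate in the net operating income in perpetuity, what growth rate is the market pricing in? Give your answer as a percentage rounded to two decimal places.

P = D₀(1+g)/(r−g) ⇒ P(r−g) = D₀(1+g) ⇒ g(P+D₀) = P·r − D₀
g = (P·r − D₀)/(P + D₀) = (€2,316,017.44×0.072 − €68,300.00) / (€2,316,017.44 + €68,300.00) = 0.041292

4.13%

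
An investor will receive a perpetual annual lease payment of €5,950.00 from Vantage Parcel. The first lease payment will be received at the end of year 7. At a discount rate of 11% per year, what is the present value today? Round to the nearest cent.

Value at end of year 6: C / r = €5,950.00 / 0.11 = €54,090.9091
Discount to today: PV = €54,090.9091 / (1 + 0.11)^6 = €54,090.9091 / 1.870415 = €28,919.21

€28919.21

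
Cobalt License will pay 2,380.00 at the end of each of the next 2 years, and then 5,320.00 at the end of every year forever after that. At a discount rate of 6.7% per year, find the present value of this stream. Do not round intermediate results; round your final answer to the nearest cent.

74065.23

PV of 2-year annuity: 2,380.00 × [1 − (1+0.067)^−2] / 0.067 = 4321.04307
Perpetuity value at year 2: 5,320.00 / 0.067 = 79402.98507
PV of perpetuity: 79402.98507 / (1+0.067)^2 = 69744.18293
Total PV = 4321.04307 + 69744.18293 = 74065.22599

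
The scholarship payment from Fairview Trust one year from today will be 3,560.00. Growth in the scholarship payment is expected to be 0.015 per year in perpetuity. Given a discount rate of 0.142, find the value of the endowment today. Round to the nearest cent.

Growing perpetuity: P = D₁ / (r − g) = 3,560.0000 / (0.142 − 0.015) = 28,031.50

28031.50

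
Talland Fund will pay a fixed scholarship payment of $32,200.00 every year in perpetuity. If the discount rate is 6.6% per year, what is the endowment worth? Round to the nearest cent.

$487878.79

Level perpetuity: PV = C / r = $32,200.00 / 0.066 = $487,878.79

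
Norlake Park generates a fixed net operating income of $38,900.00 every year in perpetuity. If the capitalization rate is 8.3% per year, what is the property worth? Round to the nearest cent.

$468674.70

Level perpetuity: PV = C / r = $38,900.00 / 0.083 = $468,674.70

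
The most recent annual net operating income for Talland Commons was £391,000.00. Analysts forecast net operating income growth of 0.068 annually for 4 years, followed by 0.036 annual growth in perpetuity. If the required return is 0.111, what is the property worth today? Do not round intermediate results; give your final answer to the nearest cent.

D_1 = 417588.00000
D_2 = 445983.98400
D_3 = 476310.89491
D_4 = 508700.03577
Terminal value at year 4: TV = D_4×(1+g_2)/(r−g_2) = 527013.23705/0.075 = 7026843.16071
P_0 = D_1/(1+r)^1 + D_2/(1+r)^2 + D_3/(1+r)^3 + D_4/(1+r)^4 + TV/(1+r)^4
    = 375866.78668 + 361319.28728 + 347334.83242 + 333891.63009 + 4612156.38359 = 6030568.92006

£6030568.92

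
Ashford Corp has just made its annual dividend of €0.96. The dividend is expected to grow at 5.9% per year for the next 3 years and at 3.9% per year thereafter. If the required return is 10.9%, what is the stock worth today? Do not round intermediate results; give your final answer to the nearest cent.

D_1 = 1.01664
D_2 = 1.07662
D_3 = 1.14014
Terminal value at year 3: TV = D_3×(1+g_2)/(r−g_2) = 1.18461/0.07 = 16.92297
P_0 = D_1/(1+r)^1 + D_2/(1+r)^2 + D_3/(1+r)^3 + TV/(1+r)^3
    = 0.91672 + 0.87539 + 0.83592 + 12.40743 = 15.03546

€15.04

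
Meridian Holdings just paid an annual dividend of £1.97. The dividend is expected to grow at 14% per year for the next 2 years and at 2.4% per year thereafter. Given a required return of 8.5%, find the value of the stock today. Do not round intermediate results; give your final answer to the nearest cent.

D_1 = 2.24580
D_2 = 2.56021
Terminal value at year 2: TV = D_2×(1+g_2)/(r−g_2) = 2.62166/0.061 = 42.97799
P_0 = D_1/(1+r)^1 + D_2/(1+r)^2 + TV/(1+r)^2
    = 2.06986 + 2.17479 + 36.50788 = 40.75252

£40.75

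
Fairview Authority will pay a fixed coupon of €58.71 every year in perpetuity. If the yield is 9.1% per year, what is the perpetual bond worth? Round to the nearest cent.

€645.16

Level perpetuity: PV = C / r = €58.71 / 0.091 = €645.16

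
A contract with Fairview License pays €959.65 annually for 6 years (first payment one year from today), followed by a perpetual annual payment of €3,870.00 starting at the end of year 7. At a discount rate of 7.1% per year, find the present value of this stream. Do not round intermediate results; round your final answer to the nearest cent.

€40677.47

PV of 6-year annuity: €959.65 × [1 − (1+0.071)^−6] / 0.071 = 4560.12276
Perpetuity value at year 6: €3,870.00 / 0.071 = 54507.04225
PV of perpetuity: 54507.04225 / (1+0.071)^6 = 36117.34281
Total PV = 4560.12276 + 36117.34281 = 40677.46557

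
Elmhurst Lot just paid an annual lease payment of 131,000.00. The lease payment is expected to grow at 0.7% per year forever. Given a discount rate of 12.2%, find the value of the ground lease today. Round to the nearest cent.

D₁ = D₀ × (1 + g) = 131,000.00 × 1.007 = 131,917.0000
Growing perpetuity: P = D₁ / (r − g) = 131,917.0000 / (0.122 − 0.007) = 1,147,104.35

1147104.35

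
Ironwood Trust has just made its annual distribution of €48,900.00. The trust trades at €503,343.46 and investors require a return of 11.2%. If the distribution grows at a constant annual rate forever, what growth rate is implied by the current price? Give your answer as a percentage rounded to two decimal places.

P = D₀(1+g)/(r−g) ⇒ P(r−g) = D₀(1+g) ⇒ g(P+D₀) = P·r − D₀
g = (P·r − D₀)/(P + D₀) = (€503,343.46×0.112 − €48,900.00) / (€503,343.46 + €48,900.00) = 0.013535

1.35%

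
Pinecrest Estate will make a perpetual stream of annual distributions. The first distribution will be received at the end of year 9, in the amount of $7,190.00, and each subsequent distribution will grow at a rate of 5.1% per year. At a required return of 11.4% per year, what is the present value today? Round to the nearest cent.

Value at end of year 8: C₁ / (r − g) = $7,190.00 / (0.114 − 0.051) = $114,126.9841
Discount to today: PV = $114,126.9841 / (1 + 0.114)^8 = $114,126.9841 / 2.371819 = $48,117.92

$48117.92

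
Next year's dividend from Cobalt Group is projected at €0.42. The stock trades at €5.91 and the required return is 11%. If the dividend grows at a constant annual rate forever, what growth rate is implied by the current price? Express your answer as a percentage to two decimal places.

3.89%

P = D₁/(r−g) ⇒ g = r − D₁/P = 0.11 − €0.42/€5.91 = 0.038934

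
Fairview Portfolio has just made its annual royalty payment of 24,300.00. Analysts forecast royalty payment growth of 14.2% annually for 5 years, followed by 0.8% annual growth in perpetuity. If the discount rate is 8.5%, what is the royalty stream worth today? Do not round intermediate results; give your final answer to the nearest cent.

552964.71

D_1 = 27750.60000
D_2 = 31691.18520
D_3 = 36191.33350
D_4 = 41330.50286
D_5 = 47199.43426
Terminal value at year 5: TV = D_5×(1+g_2)/(r−g_2) = 47577.02973/0.077 = 617883.50305
P_0 = D_1/(1+r)^1 + D_2/(1+r)^2 + D_3/(1+r)^3 + D_4/(1+r)^4 + D_5/(1+r)^5 + TV/(1+r)^5
    = 25576.58986 + 26920.24481 + 28334.48809 + 29823.02802 + 31389.76774 + 410920.59583 = 552964.71434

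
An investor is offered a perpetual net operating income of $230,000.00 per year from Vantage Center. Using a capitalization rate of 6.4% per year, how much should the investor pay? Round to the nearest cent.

$3593750.00

Level perpetuity: PV = C / r = $230,000.00 / 0.064 = $3,593,750.00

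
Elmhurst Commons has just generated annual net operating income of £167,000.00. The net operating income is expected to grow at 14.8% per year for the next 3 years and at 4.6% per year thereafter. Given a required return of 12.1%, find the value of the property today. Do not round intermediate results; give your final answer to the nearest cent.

D_1 = 191716.00000
D_2 = 220089.96800
D_3 = 252663.28326
Terminal value at year 3: TV = D_3×(1+g_2)/(r−g_2) = 264285.79429/0.075 = 3523810.59059
P_0 = D_1/(1+r)^1 + D_2/(1+r)^2 + D_3/(1+r)^3 + TV/(1+r)^3
    = 171022.30152 + 175141.48273 + 179359.87705 + 2501472.41861 = 3026996.07991

£3026996.08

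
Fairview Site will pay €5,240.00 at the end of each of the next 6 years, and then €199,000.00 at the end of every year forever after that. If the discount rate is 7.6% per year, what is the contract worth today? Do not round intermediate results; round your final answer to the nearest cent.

PV of 6-year annuity: €5,240.00 × [1 − (1+0.076)^−6] / 0.076 = 24520.66724
Perpetuity value at year 6: €199,000.00 / 0.076 = 2618421.05263
PV of perpetuity: 2618421.05263 / (1+0.076)^6 = 1687197.23944
Total PV = 24520.66724 + 1687197.23944 = 1711717.90668

€1711717.91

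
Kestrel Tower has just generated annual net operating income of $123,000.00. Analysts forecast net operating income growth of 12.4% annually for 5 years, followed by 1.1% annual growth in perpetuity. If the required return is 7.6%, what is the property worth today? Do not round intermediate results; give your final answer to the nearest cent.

$3082017.15

D_1 = 138252.00000
D_2 = 155395.24800
D_3 = 174664.25875
D_4 = 196322.62684
D_5 = 220666.63257
Terminal value at year 5: TV = D_5×(1+g_2)/(r−g_2) = 223093.96552/0.065 = 3432214.85420
P_0 = D_1/(1+r)^1 + D_2/(1+r)^2 + D_3/(1+r)^3 + D_4/(1+r)^4 + D_5/(1+r)^5 + TV/(1+r)^5
    = 128486.98885 + 134218.75043 + 140206.20398 + 146460.75583 + 152994.32115 + 2379650.13357 = 3082017.15381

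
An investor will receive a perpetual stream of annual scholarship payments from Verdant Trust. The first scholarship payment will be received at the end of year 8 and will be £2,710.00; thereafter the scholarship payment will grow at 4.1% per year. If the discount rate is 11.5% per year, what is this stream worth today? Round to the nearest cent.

£17092.81

Value at end of year 7: C₁ / (r − g) = £2,710.00 / (0.115 − 0.041) = £36,621.6216
Discount to today: PV = £36,621.6216 / (1 + 0.115)^7 = £36,621.6216 / 2.142516 = £17,092.81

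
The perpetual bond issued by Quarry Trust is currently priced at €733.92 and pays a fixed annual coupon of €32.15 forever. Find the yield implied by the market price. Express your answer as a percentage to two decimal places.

P = C/r ⇒ r = C/P = €32.15/€733.92 = 0.043806

4.38%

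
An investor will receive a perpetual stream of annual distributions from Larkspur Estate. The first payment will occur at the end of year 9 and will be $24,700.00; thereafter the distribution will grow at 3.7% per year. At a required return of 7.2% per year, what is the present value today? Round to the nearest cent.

$404641.69

Value at end of year 8: C₁ / (r − g) = $24,700.00 / (0.072 − 0.037) = $705,714.2857
Discount to today: PV = $705,714.2857 / (1 + 0.072)^8 = $705,714.2857 / 1.744047 = $404,641.69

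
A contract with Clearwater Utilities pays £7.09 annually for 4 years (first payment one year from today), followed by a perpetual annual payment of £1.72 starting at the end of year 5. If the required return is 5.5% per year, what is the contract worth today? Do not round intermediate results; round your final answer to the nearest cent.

£50.10

PV of 4-year annuity: £7.09 × [1 − (1+0.055)^−4] / 0.055 = 24.85151
Perpetuity value at year 4: £1.72 / 0.055 = 31.27273
PV of perpetuity: 31.27273 / (1+0.055)^4 = 25.24387
Total PV = 24.85151 + 25.24387 = 50.09538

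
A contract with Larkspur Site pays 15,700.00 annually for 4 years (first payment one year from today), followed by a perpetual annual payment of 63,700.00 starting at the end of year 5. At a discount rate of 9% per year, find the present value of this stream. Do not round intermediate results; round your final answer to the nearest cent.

PV of 4-year annuity: 15,700.00 × [1 − (1+0.09)^−4] / 0.09 = 50863.60207
Perpetuity value at year 4: 63,700.00 / 0.09 = 707777.77778
PV of perpetuity: 707777.77778 / (1+0.09)^4 = 501407.62161
Total PV = 50863.60207 + 501407.62161 = 552271.22368

552271.22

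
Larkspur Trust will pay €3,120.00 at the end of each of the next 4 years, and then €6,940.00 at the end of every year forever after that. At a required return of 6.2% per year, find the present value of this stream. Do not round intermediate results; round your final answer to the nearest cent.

€98759.18

PV of 4-year annuity: €3,120.00 × [1 − (1+0.062)^−4] / 0.062 = 10761.80140
Perpetuity value at year 4: €6,940.00 / 0.062 = 111935.48387
PV of perpetuity: 111935.48387 / (1+0.062)^4 = 87997.37436
Total PV = 10761.80140 + 87997.37436 = 98759.17575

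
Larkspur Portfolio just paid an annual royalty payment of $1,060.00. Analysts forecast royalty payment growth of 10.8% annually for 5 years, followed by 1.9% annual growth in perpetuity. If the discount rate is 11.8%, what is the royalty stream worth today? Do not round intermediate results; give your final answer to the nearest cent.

$15590.68

D_1 = 1174.48000
D_2 = 1301.32384
D_3 = 1441.86681
D_4 = 1597.58843
D_5 = 1770.12798
Terminal value at year 5: TV = D_5×(1+g_2)/(r−g_2) = 1803.76041/0.099 = 18219.80215
P_0 = D_1/(1+r)^1 + D_2/(1+r)^2 + D_3/(1+r)^3 + D_4/(1+r)^4 + D_5/(1+r)^5 + TV/(1+r)^5
    = 1050.51878 + 1041.12237 + 1031.81001 + 1022.58094 + 1013.43442 + 10431.20880 = 15590.67532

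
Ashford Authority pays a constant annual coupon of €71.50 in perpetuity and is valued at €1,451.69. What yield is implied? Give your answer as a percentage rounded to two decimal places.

P = C/r ⇒ r = C/P = €71.50/€1,451.69 = 0.049253

4.93%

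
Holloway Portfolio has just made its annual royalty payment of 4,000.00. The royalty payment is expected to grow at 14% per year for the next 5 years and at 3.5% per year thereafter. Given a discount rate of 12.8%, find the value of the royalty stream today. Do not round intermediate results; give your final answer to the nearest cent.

67582.35

D_1 = 4560.00000
D_2 = 5198.40000
D_3 = 5926.17600
D_4 = 6755.84064
D_5 = 7701.65833
Terminal value at year 5: TV = D_5×(1+g_2)/(r−g_2) = 7971.21637/0.093 = 85712.00399
P_0 = D_1/(1+r)^1 + D_2/(1+r)^2 + D_3/(1+r)^3 + D_4/(1+r)^4 + D_5/(1+r)^5 + TV/(1+r)^5
    = 4042.55319 + 4085.55908 + 4129.02247 + 4172.94824 + 4217.34131 + 46934.92746 = 67582.35175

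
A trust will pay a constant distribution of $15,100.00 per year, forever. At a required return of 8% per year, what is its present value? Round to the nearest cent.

Level perpetuity: PV = C / r = $15,100.00 / 0.08 = $188,750.00

$188750.00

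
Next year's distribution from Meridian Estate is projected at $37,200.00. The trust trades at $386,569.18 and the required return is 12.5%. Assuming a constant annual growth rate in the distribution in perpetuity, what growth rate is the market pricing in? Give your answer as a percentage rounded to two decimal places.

P = D₁/(r−g) ⇒ g = r − D₁/P = 0.125 − $37,200.00/$386,569.18 = 0.028769

2.88%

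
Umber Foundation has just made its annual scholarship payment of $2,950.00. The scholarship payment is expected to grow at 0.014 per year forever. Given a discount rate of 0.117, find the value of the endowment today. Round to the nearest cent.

$29041.75

D₁ = D₀ × (1 + g) = $2,950.00 × 1.014 = $2,991.3000
Growing perpetuity: P = D₁ / (r − g) = $2,991.3000 / (0.117 − 0.014) = $29,041.75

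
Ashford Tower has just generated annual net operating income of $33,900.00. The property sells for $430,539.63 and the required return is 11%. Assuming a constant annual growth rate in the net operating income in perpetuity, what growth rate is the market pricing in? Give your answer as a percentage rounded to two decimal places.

P = D₀(1+g)/(r−g) ⇒ P(r−g) = D₀(1+g) ⇒ g(P+D₀) = P·r − D₀
g = (P·r − D₀)/(P + D₀) = ($430,539.63×0.11 − $33,900.00) / ($430,539.63 + $33,900.00) = 0.028980

2.90%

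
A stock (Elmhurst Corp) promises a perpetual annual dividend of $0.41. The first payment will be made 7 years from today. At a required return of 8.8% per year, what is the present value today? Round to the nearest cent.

Value at end of year 6: C / r = $0.41 / 0.088 = $4.6591
Discount to today: PV = $4.6591 / (1 + 0.088)^6 = $4.6591 / 1.658721 = $2.81

$2.81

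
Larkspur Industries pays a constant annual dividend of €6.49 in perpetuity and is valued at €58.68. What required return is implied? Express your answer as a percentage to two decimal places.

P = C/r ⇒ r = C/P = €6.49/€58.68 = 0.110600

11.06%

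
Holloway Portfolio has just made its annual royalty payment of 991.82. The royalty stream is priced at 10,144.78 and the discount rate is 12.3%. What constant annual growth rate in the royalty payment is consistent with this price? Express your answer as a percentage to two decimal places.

P = D₀(1+g)/(r−g) ⇒ P(r−g) = D₀(1+g) ⇒ g(P+D₀) = P·r − D₀
g = (P·r − D₀)/(P + D₀) = (10,144.78×0.123 − 991.82) / (10,144.78 + 991.82) = 0.022986

2.30%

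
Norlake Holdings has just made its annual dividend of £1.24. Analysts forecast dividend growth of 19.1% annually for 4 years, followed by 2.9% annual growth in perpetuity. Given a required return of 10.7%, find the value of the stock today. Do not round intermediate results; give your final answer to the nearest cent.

£27.89

D_1 = 1.47684
D_2 = 1.75892
D_3 = 2.09487
D_4 = 2.49499
Terminal value at year 4: TV = D_4×(1+g_2)/(r−g_2) = 2.56734/0.078 = 32.91467
P_0 = D_1/(1+r)^1 + D_2/(1+r)^2 + D_3/(1+r)^3 + D_4/(1+r)^4 + TV/(1+r)^4
    = 1.33409 + 1.43532 + 1.54424 + 1.66142 + 21.91790 = 27.89297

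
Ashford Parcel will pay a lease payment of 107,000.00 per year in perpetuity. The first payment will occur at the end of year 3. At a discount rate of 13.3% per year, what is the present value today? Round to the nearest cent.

Value at end of year 2: C / r = 107,000.00 / 0.133 = 804,511.2782
Discount to today: PV = 804,511.2782 / (1 + 0.133)^2 = 804,511.2782 / 1.283689 = 626,718.21

626718.21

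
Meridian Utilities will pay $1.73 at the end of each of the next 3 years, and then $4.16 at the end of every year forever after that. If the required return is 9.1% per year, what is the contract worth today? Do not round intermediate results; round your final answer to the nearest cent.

$39.57

PV of 3-year annuity: $1.73 × [1 − (1+0.091)^−3] / 0.091 = 4.37135
Perpetuity value at year 3: $4.16 / 0.091 = 45.71429
PV of perpetuity: 45.71429 / (1+0.091)^3 = 35.20284
Total PV = 4.37135 + 35.20284 = 39.57419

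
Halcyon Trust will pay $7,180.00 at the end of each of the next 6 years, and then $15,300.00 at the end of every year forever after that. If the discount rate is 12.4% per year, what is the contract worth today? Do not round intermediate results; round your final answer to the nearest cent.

$90377.28

PV of 6-year annuity: $7,180.00 × [1 − (1+0.124)^−6] / 0.124 = 29188.48558
Perpetuity value at year 6: $15,300.00 / 0.124 = 123387.09677
PV of perpetuity: 123387.09677 / (1+0.124)^6 = 61188.79184
Total PV = 29188.48558 + 61188.79184 = 90377.27743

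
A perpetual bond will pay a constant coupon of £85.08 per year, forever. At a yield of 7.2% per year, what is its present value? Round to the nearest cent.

Level perpetuity: PV = C / r = £85.08 / 0.072 = £1,181.67

£1181.67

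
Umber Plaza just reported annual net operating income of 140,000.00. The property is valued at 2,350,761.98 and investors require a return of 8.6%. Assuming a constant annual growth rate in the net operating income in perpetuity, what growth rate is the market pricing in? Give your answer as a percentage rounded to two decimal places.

2.50%

P = D₀(1+g)/(r−g) ⇒ P(r−g) = D₀(1+g) ⇒ g(P+D₀) = P·r − D₀
g = (P·r − D₀)/(P + D₀) = (2,350,761.98×0.086 − 140,000.00) / (2,350,761.98 + 140,000.00) = 0.024958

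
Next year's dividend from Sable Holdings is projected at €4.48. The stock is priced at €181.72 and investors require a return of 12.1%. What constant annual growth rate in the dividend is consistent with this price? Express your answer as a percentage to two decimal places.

9.63%

P = D₁/(r−g) ⇒ g = r − D₁/P = 0.121 − €4.48/€181.72 = 0.096347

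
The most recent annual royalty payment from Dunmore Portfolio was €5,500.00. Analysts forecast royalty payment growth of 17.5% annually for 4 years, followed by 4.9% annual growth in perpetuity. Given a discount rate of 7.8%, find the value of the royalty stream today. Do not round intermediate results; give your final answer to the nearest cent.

D_1 = 6462.50000
D_2 = 7593.43750
D_3 = 8922.28906
D_4 = 10483.68965
Terminal value at year 4: TV = D_4×(1+g_2)/(r−g_2) = 10997.39044/0.029 = 379220.36004
P_0 = D_1/(1+r)^1 + D_2/(1+r)^2 + D_3/(1+r)^3 + D_4/(1+r)^4 + TV/(1+r)^4
    = 5994.89796 + 6534.32755 + 7122.29580 + 7763.17029 + 280812.60790 = 308227.29950

€308227.30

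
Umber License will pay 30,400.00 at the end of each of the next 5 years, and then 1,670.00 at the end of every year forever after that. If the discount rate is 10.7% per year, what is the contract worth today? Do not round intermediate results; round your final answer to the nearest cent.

PV of 5-year annuity: 30,400.00 × [1 − (1+0.107)^−5] / 0.107 = 113208.35651
Perpetuity value at year 5: 1,670.00 / 0.107 = 15607.47664
PV of perpetuity: 15607.47664 / (1+0.107)^5 = 9388.46495
Total PV = 113208.35651 + 9388.46495 = 122596.82145

122596.82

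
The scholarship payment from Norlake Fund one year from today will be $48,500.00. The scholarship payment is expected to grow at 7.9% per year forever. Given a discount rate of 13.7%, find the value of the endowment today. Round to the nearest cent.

Growing perpetuity: P = D₁ / (r − g) = $48,500.0000 / (0.137 − 0.079) = $836,206.90

$836206.90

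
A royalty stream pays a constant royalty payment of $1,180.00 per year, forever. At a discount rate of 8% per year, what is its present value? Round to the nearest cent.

Level perpetuity: PV = C / r = $1,180.00 / 0.08 = $14,750.00

$14750.00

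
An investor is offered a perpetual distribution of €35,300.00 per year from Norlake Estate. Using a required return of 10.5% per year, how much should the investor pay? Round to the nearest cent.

Level perpetuity: PV = C / r = €35,300.00 / 0.105 = €336,190.48

€336190.48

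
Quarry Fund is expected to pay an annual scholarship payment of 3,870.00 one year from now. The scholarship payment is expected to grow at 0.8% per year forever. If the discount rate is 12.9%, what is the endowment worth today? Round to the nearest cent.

31983.47

Growing perpetuity: P = D₁ / (r − g) = 3,870.0000 / (0.129 − 0.008) = 31,983.47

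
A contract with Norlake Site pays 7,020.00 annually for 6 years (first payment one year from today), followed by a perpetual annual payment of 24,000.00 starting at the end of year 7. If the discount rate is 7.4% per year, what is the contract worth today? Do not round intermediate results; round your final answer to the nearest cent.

PV of 6-year annuity: 7,020.00 × [1 − (1+0.074)^−6] / 0.074 = 33051.88162
Perpetuity value at year 6: 24,000.00 / 0.074 = 324324.32432
PV of perpetuity: 324324.32432 / (1+0.074)^6 = 211326.43845
Total PV = 33051.88162 + 211326.43845 = 244378.32007

244378.32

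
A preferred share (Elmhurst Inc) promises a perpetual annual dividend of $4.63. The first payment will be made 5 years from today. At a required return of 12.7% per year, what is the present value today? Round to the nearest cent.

Value at end of year 4: C / r = $4.63 / 0.127 = $36.4567
Discount to today: PV = $36.4567 / (1 + 0.127)^4 = $36.4567 / 1.613228 = $22.60

$22.60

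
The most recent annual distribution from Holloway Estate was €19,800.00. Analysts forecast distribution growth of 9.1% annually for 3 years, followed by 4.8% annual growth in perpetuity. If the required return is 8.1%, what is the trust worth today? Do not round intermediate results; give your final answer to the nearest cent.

D_1 = 21601.80000
D_2 = 23567.56380
D_3 = 25712.21211
Terminal value at year 3: TV = D_3×(1+g_2)/(r−g_2) = 26946.39829/0.033 = 816557.52384
P_0 = D_1/(1+r)^1 + D_2/(1+r)^2 + D_3/(1+r)^3 + TV/(1+r)^3
    = 19983.16374 + 20168.02187 + 20354.59006 + 646412.43588 = 706918.21154

€706918.21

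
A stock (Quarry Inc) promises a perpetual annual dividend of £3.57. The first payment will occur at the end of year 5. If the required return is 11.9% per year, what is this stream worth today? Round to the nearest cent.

Value at end of year 4: C / r = £3.57 / 0.119 = £30.0000
Discount to today: PV = £30.0000 / (1 + 0.119)^4 = £30.0000 / 1.567907 = £19.13

£19.13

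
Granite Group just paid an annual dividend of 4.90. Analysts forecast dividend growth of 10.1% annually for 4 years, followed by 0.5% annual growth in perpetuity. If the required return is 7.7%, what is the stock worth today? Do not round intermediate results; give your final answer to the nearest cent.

D_1 = 5.39490
D_2 = 5.93978
D_3 = 6.53970
D_4 = 7.20021
Terminal value at year 4: TV = D_4×(1+g_2)/(r−g_2) = 7.23621/0.072 = 100.50298
P_0 = D_1/(1+r)^1 + D_2/(1+r)^2 + D_3/(1+r)^3 + D_4/(1+r)^4 + TV/(1+r)^4
    = 5.00919 + 5.12082 + 5.23493 + 5.35159 + 74.69923 = 95.41575

95.42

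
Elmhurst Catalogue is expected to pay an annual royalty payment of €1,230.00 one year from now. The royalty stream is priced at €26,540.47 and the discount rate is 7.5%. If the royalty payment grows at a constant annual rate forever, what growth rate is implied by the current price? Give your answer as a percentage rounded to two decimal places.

2.87%

P = D₁/(r−g) ⇒ g = r − D₁/P = 0.075 − €1,230.00/€26,540.47 = 0.028656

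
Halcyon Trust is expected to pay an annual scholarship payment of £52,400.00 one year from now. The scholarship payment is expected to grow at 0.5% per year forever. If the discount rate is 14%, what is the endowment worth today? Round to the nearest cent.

Growing perpetuity: P = D₁ / (r − g) = £52,400.0000 / (0.14 − 0.005) = £388,148.15

£388148.15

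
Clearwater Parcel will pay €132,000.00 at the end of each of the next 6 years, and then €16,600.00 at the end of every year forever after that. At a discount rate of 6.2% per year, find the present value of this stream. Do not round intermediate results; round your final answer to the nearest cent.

€831652.80

PV of 6-year annuity: €132,000.00 × [1 − (1+0.062)^−6] / 0.062 = 645028.01994
Perpetuity value at year 6: €16,600.00 / 0.062 = 267741.93548
PV of perpetuity: 267741.93548 / (1+0.062)^6 = 186624.77540
Total PV = 645028.01994 + 186624.77540 = 831652.79534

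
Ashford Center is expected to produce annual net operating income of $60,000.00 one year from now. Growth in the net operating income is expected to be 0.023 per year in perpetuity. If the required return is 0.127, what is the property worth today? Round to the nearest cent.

$576923.08

Growing perpetuity: P = D₁ / (r − g) = $60,000.0000 / (0.127 − 0.023) = $576,923.08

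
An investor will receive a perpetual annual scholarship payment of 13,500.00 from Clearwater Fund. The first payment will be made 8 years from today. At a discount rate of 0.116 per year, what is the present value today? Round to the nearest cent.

Value at end of year 7: C / r = 13,500.00 / 0.116 = 116,379.3103
Discount to today: PV = 116,379.3103 / (1 + 0.116)^7 = 116,379.3103 / 2.156003 = 53,979.20

53979.20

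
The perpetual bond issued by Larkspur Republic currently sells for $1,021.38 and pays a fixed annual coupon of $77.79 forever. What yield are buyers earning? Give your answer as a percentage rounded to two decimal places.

7.62%

P = C/r ⇒ r = C/P = $77.79/$1,021.38 = 0.076162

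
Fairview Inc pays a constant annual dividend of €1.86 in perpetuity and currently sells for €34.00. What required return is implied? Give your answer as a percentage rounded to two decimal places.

P = C/r ⇒ r = C/P = €1.86/€34.00 = 0.054706

5.47%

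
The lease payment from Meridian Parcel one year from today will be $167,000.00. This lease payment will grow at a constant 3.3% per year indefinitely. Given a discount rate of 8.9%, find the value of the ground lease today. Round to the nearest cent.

$2982142.86

Growing perpetuity: P = D₁ / (r − g) = $167,000.0000 / (0.089 − 0.033) = $2,982,142.86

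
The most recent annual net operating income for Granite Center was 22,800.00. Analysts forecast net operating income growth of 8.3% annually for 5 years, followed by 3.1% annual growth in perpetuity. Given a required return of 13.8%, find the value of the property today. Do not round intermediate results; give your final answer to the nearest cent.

269989.02

D_1 = 24692.40000
D_2 = 26741.86920
D_3 = 28961.44434
D_4 = 31365.24422
D_5 = 33968.55949
Terminal value at year 5: TV = D_5×(1+g_2)/(r−g_2) = 35021.58484/0.107 = 327304.53121
P_0 = D_1/(1+r)^1 + D_2/(1+r)^2 + D_3/(1+r)^3 + D_4/(1+r)^4 + D_5/(1+r)^5 + TV/(1+r)^5
    = 21698.06678 + 20649.39045 + 19651.39706 + 18701.63710 + 17797.77941 + 171490.75305 = 269989.02385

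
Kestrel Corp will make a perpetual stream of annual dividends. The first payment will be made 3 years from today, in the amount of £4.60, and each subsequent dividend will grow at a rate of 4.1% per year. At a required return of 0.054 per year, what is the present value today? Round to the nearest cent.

£318.52

Value at end of year 2: C₁ / (r − g) = £4.60 / (0.054 − 0.041) = £353.8462
Discount to today: PV = £353.8462 / (1 + 0.054)^2 = £353.8462 / 1.110916 = £318.52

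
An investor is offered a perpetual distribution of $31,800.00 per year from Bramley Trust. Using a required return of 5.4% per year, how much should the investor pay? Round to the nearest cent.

$588888.89

Level perpetuity: PV = C / r = $31,800.00 / 0.054 = $588,888.89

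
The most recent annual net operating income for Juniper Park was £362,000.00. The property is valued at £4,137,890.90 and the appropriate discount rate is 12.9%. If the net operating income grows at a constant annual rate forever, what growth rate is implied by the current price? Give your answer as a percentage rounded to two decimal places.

P = D₀(1+g)/(r−g) ⇒ P(r−g) = D₀(1+g) ⇒ g(P+D₀) = P·r − D₀
g = (P·r − D₀)/(P + D₀) = (£4,137,890.90×0.129 − £362,000.00) / (£4,137,890.90 + £362,000.00) = 0.038176

3.82%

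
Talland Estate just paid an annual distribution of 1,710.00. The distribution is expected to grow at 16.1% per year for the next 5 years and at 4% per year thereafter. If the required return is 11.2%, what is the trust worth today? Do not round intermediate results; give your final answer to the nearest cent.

D_1 = 1985.31000
D_2 = 2304.94491
D_3 = 2676.04104
D_4 = 3106.88365
D_5 = 3607.09192
Terminal value at year 5: TV = D_5×(1+g_2)/(r−g_2) = 3751.37559/0.072 = 52102.43878
P_0 = D_1/(1+r)^1 + D_2/(1+r)^2 + D_3/(1+r)^3 + D_4/(1+r)^4 + D_5/(1+r)^5 + TV/(1+r)^5
    = 1785.35072 + 1864.02175 + 1946.15940 + 2031.91642 + 2121.45231 + 30643.20000 = 40392.10060

40392.10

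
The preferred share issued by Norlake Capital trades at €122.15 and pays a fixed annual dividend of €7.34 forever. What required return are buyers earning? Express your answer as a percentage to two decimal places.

P = C/r ⇒ r = C/P = €7.34/€122.15 = 0.060090

6.01%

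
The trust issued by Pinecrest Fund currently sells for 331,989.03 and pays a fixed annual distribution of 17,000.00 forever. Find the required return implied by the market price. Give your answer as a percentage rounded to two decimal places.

P = C/r ⇒ r = C/P = 17,000.00/331,989.03 = 0.051207

5.12%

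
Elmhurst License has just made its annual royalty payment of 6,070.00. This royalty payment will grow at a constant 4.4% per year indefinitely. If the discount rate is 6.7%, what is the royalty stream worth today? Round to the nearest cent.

D₁ = D₀ × (1 + g) = 6,070.00 × 1.044 = 6,337.0800
Growing perpetuity: P = D₁ / (r − g) = 6,337.0800 / (0.067 − 0.044) = 275,525.22

275525.22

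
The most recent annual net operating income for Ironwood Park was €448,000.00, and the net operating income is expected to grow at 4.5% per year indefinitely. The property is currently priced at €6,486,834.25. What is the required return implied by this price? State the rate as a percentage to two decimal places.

D₁ = €448,000.00 × 1.045 = €468,160.0000
P = D₁/(r − g) ⇒ r = D₁/P + g = €468,160.0000/€6,486,834.25 + 0.045 = 0.072171 + 0.045 = 0.117171

11.72%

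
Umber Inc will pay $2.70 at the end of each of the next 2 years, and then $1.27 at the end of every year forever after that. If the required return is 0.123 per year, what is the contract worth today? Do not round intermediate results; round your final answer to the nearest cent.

$12.73

PV of 2-year annuity: $2.70 × [1 − (1+0.123)^−2] / 0.123 = 4.54521
Perpetuity value at year 2: $1.27 / 0.123 = 10.32520
PV of perpetuity: 10.32520 / (1+0.123)^2 = 8.18727
Total PV = 4.54521 + 8.18727 = 12.73248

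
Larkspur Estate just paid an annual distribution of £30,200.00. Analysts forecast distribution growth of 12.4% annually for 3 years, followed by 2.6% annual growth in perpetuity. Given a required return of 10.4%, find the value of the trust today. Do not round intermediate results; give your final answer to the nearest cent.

£513151.53

D_1 = 33944.80000
D_2 = 38153.95520
D_3 = 42885.04564
Terminal value at year 3: TV = D_3×(1+g_2)/(r−g_2) = 44000.05683/0.078 = 564103.29271
P_0 = D_1/(1+r)^1 + D_2/(1+r)^2 + D_3/(1+r)^3 + TV/(1+r)^3
    = 30747.10145 + 31304.11416 + 31871.21767 + 419229.09402 = 513151.52730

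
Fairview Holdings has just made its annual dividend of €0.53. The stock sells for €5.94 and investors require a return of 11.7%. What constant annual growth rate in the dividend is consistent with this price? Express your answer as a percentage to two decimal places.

2.55%

P = D₀(1+g)/(r−g) ⇒ P(r−g) = D₀(1+g) ⇒ g(P+D₀) = P·r − D₀
g = (P·r − D₀)/(P + D₀) = (€5.94×0.117 − €0.53) / (€5.94 + €0.53) = 0.025499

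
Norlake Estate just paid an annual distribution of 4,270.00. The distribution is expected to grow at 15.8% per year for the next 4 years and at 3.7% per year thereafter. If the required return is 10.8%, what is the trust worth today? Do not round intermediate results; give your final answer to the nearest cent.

93504.49

D_1 = 4944.66000
D_2 = 5725.91628
D_3 = 6630.61105
D_4 = 7678.24760
Terminal value at year 4: TV = D_4×(1+g_2)/(r−g_2) = 7962.34276/0.071 = 112145.67267
P_0 = D_1/(1+r)^1 + D_2/(1+r)^2 + D_3/(1+r)^3 + D_4/(1+r)^4 + TV/(1+r)^4
    = 4462.68953 + 4664.07444 + 4874.54711 + 5094.51765 + 74408.65917 = 93504.48789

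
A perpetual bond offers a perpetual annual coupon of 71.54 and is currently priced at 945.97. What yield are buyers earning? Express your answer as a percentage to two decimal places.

7.56%

P = C/r ⇒ r = C/P = 71.54/945.97 = 0.075626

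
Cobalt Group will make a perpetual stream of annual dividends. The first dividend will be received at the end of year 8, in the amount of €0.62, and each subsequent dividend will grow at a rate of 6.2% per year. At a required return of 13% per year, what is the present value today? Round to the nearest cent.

€3.88

Value at end of year 7: C₁ / (r − g) = €0.62 / (0.13 − 0.062) = €9.1176
Discount to today: PV = €9.1176 / (1 + 0.13)^7 = €9.1176 / 2.352605 = €3.88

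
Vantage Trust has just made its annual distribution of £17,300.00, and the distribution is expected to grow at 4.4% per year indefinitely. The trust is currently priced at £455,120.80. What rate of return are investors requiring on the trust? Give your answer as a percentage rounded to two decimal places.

D₁ = £17,300.00 × 1.044 = £18,061.2000
P = D₁/(r − g) ⇒ r = D₁/P + g = £18,061.2000/£455,120.80 + 0.044 = 0.039684 + 0.044 = 0.083684

8.37%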